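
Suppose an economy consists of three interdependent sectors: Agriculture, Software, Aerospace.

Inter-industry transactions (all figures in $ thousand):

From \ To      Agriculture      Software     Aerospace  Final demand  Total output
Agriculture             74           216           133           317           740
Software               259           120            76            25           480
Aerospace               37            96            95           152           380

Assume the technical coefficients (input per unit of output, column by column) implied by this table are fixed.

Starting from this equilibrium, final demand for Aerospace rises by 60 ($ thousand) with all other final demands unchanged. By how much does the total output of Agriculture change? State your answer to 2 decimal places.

Δx_1 = 68.23

Technical coefficients a_ij = z_ij / X_j:
  a_11 = 74/740 = 0.10, a_21 = 259/740 = 0.35, a_31 = 37/740 = 0.05
  a_12 = 216/480 = 0.45, a_22 = 120/480 = 0.25, a_32 = 96/480 = 0.20
  a_13 = 133/380 = 0.35, a_23 = 76/380 = 0.20, a_33 = 95/380 = 0.25
I − A =
  [   0.90    -0.45    -0.35]
  [  -0.35     0.75    -0.20]
  [  -0.05    -0.20     0.75]
Cofactors of I−A, C_ij = (−1)^(i+j)·(minor ij) (rows/columns in the sector order above):
  C_11 = (0.75)(0.75) − (-0.20)(-0.20) = 0.5225
  C_12 = −[(-0.35)(0.75) − (-0.20)(-0.05)] = 0.2725
  C_13 = (-0.35)(-0.20) − (0.75)(-0.05) = 0.1075
  C_21 = −[(-0.45)(0.75) − (-0.35)(-0.20)] = 0.4075
  C_22 = (0.90)(0.75) − (-0.35)(-0.05) = 0.6575
  C_23 = −[(0.90)(-0.20) − (-0.45)(-0.05)] = 0.2025
  C_31 = (-0.45)(-0.20) − (-0.35)(0.75) = 0.3525
  C_32 = −[(0.90)(-0.20) − (-0.35)(-0.35)] = 0.3025
  C_33 = (0.90)(0.75) − (-0.45)(-0.35) = 0.5175
det(I−A) = Σ_j (I−A)_1j·C_1j = (0.90)(0.5225) + (-0.45)(0.2725) + (-0.35)(0.1075) = 0.3100
adj(I−A) = Cᵀ =
  [ 0.5225   0.4075   0.3525]
  [ 0.2725   0.6575   0.3025]
  [ 0.1075   0.2025   0.5175]
(I − A)⁻¹ = adj(I−A) / det(I−A) ≈
  [   1.6855     1.3145     1.1371]
  [   0.8790     2.1210     0.9758]
  [   0.3468     0.6532     1.6694]
Δx = (I − A)⁻¹ Δd with Δd having +60 in the Aerospace component and 0 elsewhere.
So Δx_1 = L_13 · (+60), where L_13 = adj(I−A)_13 / det(I−A) = 0.3525 / 0.3100.
Δx_1 = 0.3525 × (+60) / 0.3100 = 21.15 / 0.3100 ≈ 68.23.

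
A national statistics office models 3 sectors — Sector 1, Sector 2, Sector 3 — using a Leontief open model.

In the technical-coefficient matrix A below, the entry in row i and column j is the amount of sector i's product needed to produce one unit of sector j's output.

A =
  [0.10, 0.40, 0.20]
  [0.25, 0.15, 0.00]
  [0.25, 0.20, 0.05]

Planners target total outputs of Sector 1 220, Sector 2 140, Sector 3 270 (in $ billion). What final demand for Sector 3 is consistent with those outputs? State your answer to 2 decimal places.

d_3 = 173.50

I − A =
  [   0.90    -0.40    -0.20]
  [  -0.25     0.85     0.00]
  [  -0.25    -0.20     0.95]
d = (I − A) x:
  d_1 = (+0.90)·220 + (-0.40)·140 + (-0.20)·270 = 88.00
  d_2 = (-0.25)·220 + (+0.85)·140 + (+0.00)·270 = 64.00
  d_3 = (-0.25)·220 + (-0.20)·140 + (+0.95)·270 = 173.50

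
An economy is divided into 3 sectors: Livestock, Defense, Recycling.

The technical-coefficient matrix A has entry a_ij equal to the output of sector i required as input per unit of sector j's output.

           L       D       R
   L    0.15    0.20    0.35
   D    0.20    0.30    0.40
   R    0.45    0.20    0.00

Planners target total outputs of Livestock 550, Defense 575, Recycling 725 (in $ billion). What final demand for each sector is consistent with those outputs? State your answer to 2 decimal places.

I − A =
  [   0.85    -0.20    -0.35]
  [  -0.20     0.70    -0.40]
  [  -0.45    -0.20     1.00]
d = (I − A) x:
  d_L = (+0.85)·550 + (-0.20)·575 + (-0.35)·725 = 98.75
  d_D = (-0.20)·550 + (+0.70)·575 + (-0.40)·725 = 2.50
  d_R = (-0.45)·550 + (-0.20)·575 + (+1.00)·725 = 362.50

d_L = 98.75, d_D = 2.50, d_R = 362.50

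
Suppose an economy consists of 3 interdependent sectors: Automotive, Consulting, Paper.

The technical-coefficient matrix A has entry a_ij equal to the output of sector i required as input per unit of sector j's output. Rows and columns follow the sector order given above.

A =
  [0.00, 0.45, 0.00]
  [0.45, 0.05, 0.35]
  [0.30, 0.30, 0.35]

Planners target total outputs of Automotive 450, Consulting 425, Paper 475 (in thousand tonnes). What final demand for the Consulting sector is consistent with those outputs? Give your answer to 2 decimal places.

d_2 = 35.00

I − A =
  [   1.00    -0.45     0.00]
  [  -0.45     0.95    -0.35]
  [  -0.30    -0.30     0.65]
d = (I − A) x:
  d_1 = (+1.00)·450 + (-0.45)·425 + (+0.00)·475 = 258.75
  d_2 = (-0.45)·450 + (+0.95)·425 + (-0.35)·475 = 35.00
  d_3 = (-0.30)·450 + (-0.30)·425 + (+0.65)·475 = 46.25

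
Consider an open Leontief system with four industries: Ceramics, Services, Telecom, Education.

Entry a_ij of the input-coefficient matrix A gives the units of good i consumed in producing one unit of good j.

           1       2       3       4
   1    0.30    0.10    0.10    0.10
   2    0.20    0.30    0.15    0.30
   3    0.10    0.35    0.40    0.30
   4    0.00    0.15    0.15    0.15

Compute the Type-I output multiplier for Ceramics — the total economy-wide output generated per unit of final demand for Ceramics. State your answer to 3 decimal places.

I − A =
  [   0.70    -0.10    -0.10    -0.10]
  [  -0.20     0.70    -0.15    -0.30]
  [  -0.10    -0.35     0.60    -0.30]
  [   0.00    -0.15    -0.15     0.85]
Compute the cofactors C_ij = (−1)^(i+j)·(3×3 minor ij) of I−A; the adjugate is their transpose:
adj(I−A) = Cᵀ =
  [ 0.231375   0.095000   0.085000   0.090750]
  [ 0.110250   0.315500   0.140750   0.174000]
  [ 0.123500   0.249750   0.365000   0.231500]
  [ 0.041250   0.099750   0.089250   0.229750]
det(I−A) = Σ_j (I−A)_1j·C_1j = (0.70)(0.231375) + (-0.10)(0.110250) + (-0.10)(0.123500) + (-0.10)(0.041250) = 0.1344625
(I − A)⁻¹ = adj(I−A) / det(I−A) ≈
  [   1.7207     0.7065     0.6321     0.6749]
  [   0.8199     2.3464     1.0468     1.2940]
  [   0.9185     1.8574     2.7145     1.7217]
  [   0.3068     0.7418     0.6638     1.7087]
The output multiplier for sector j is the column-j sum of the Leontief inverse (I − A)⁻¹ = adj(I−A) / det(I−A).
Column 1 of adj(I−A): (0.231375, 0.110250, 0.123500, 0.041250); det(I−A) = 0.1344625.
m_1 = (0.231375 + 0.110250 + 0.123500 + 0.041250) / 0.1344625 = 0.506375 / 0.1344625 ≈ 3.766.

m_1 = 3.766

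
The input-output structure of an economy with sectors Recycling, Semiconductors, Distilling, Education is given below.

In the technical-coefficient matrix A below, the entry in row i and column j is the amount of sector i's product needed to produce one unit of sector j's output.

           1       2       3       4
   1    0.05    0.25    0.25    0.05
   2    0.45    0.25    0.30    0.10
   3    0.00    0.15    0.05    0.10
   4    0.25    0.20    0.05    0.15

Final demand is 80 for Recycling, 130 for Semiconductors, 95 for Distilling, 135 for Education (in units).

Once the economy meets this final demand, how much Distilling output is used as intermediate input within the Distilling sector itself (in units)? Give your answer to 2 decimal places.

z_33 = 10.73

I − A =
  [   0.95    -0.25    -0.25    -0.05]
  [  -0.45     0.75    -0.30    -0.10]
  [   0.00    -0.15     0.95    -0.10]
  [  -0.25    -0.20    -0.05     0.85]
Compute the cofactors C_ij = (−1)^(i+j)·(3×3 minor ij) of I−A; the adjugate is their transpose:
adj(I−A) = Cᵀ =
  [ 0.537875   0.247375   0.224250   0.087125]
  [ 0.392375   0.744250   0.346250   0.151375]
  [ 0.088875   0.144500   0.470875   0.077625]
  [ 0.255750   0.256375   0.175125   0.510375]
det(I−A) = Σ_j (I−A)_1j·C_1j = (0.95)(0.537875) + (-0.25)(0.392375) + (-0.25)(0.088875) + (-0.05)(0.255750) = 0.37788125
(I − A)⁻¹ = adj(I−A) / det(I−A) ≈
  [   1.4234     0.6546     0.5934     0.2306]
  [   1.0384     1.9695     0.9163     0.4006]
  [   0.2352     0.3824     1.2461     0.2054]
  [   0.6768     0.6785     0.4634     1.3506]
First solve x = (I − A)⁻¹ d = adj(I−A)·d / det(I−A); in particular x_3 = (0.088875·80 + 0.144500·130 + 0.470875·95 + 0.077625·135) / 0.37788125 = 81.1075 / 0.37788125 ≈ 214.6375.
Intermediate flow from 3 to 3: z_33 = a_33 · x_3 = 0.05 × 81.1075 / 0.37788125 = 4.055375 / 0.37788125 ≈ 10.73.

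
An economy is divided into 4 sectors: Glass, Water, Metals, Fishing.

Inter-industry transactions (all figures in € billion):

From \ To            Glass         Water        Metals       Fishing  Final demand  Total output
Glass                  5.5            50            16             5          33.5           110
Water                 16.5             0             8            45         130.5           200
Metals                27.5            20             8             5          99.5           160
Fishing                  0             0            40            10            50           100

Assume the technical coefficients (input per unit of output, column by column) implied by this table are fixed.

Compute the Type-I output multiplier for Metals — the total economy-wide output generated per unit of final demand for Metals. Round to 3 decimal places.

m_3 = 1.892

Technical coefficients a_ij = z_ij / X_j:
  a_11 = 5.5/110 = 0.05, a_21 = 16.5/110 = 0.15, a_31 = 27.5/110 = 0.25, a_41 = 0/110 = 0.00
  a_12 = 50/200 = 0.25, a_22 = 0/200 = 0.00, a_32 = 20/200 = 0.10, a_42 = 0/200 = 0.00
  a_13 = 16/160 = 0.10, a_23 = 8/160 = 0.05, a_33 = 8/160 = 0.05, a_43 = 40/160 = 0.25
  a_14 = 5/100 = 0.05, a_24 = 45/100 = 0.45, a_34 = 5/100 = 0.05, a_44 = 10/100 = 0.10
I − A =
  [   0.95    -0.25    -0.10    -0.05]
  [  -0.15     1.00    -0.05    -0.45]
  [  -0.25    -0.10     0.95    -0.05]
  [   0.00     0.00    -0.25     0.90]
Compute the cofactors C_ij = (−1)^(i+j)·(3×3 minor ij) of I−A; the adjugate is their transpose:
adj(I−A) = Cᵀ =
  [ 0.826750   0.220875   0.141875   0.164250]
  [ 0.165750   0.774750   0.165000   0.405750]
  [ 0.238500   0.141750   0.821250   0.129750]
  [ 0.066250   0.039375   0.228125   0.832500]
det(I−A) = Σ_j (I−A)_1j·C_1j = (0.95)(0.826750) + (-0.25)(0.165750) + (-0.10)(0.238500) + (-0.05)(0.066250) = 0.7168125
(I − A)⁻¹ = adj(I−A) / det(I−A) ≈
  [   1.1534     0.3081     0.1979     0.2291]
  [   0.2312     1.0808     0.2302     0.5660]
  [   0.3327     0.1978     1.1457     0.1810]
  [   0.0924     0.0549     0.3182     1.1614]
The output multiplier for sector j is the column-j sum of the Leontief inverse (I − A)⁻¹ = adj(I−A) / det(I−A).
Column 3 of adj(I−A): (0.141875, 0.165000, 0.821250, 0.228125); det(I−A) = 0.7168125.
m_3 = (0.141875 + 0.165000 + 0.821250 + 0.228125) / 0.7168125 = 1.35625 / 0.7168125 ≈ 1.892.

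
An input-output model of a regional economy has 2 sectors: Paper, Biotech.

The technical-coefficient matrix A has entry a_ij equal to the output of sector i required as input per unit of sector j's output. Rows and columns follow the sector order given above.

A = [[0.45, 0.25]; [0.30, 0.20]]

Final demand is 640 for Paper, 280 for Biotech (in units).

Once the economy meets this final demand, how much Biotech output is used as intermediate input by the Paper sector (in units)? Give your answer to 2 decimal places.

I − A =
  [   0.55    -0.25]
  [  -0.30     0.80]
det(I−A) = (0.55)(0.80) − (-0.25)(-0.30) = 0.3650
adj(I−A) = [[0.80, 0.25], [0.30, 0.55]]
(I − A)⁻¹ = adj(I−A) / det(I−A) ≈
  [   2.1918     0.6849]
  [   0.8219     1.5068]
First solve x = (I − A)⁻¹ d = adj(I−A)·d / det(I−A); in particular x_1 = (0.80·640 + 0.25·280) / 0.3650 = 582.00 / 0.3650 ≈ 1594.5205.
Intermediate flow from 2 to 1: z_21 = a_21 · x_1 = 0.30 × 582.00 / 0.3650 = 174.60 / 0.3650 ≈ 478.36.

z_21 = 478.36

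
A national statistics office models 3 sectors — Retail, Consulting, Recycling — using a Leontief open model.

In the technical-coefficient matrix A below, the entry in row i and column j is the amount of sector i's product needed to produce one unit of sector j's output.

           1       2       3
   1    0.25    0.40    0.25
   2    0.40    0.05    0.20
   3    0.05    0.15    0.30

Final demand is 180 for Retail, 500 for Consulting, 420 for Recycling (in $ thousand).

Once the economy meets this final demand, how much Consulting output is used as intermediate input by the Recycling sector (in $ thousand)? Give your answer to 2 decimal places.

I − A =
  [   0.75    -0.40    -0.25]
  [  -0.40     0.95    -0.20]
  [  -0.05    -0.15     0.70]
Cofactors of I−A, C_ij = (−1)^(i+j)·(minor ij) (rows/columns in the sector order above):
  C_11 = (0.95)(0.70) − (-0.20)(-0.15) = 0.6350
  C_12 = −[(-0.40)(0.70) − (-0.20)(-0.05)] = 0.2900
  C_13 = (-0.40)(-0.15) − (0.95)(-0.05) = 0.1075
  C_21 = −[(-0.40)(0.70) − (-0.25)(-0.15)] = 0.3175
  C_22 = (0.75)(0.70) − (-0.25)(-0.05) = 0.5125
  C_23 = −[(0.75)(-0.15) − (-0.40)(-0.05)] = 0.1325
  C_31 = (-0.40)(-0.20) − (-0.25)(0.95) = 0.3175
  C_32 = −[(0.75)(-0.20) − (-0.25)(-0.40)] = 0.2500
  C_33 = (0.75)(0.95) − (-0.40)(-0.40) = 0.5525
det(I−A) = Σ_j (I−A)_1j·C_1j = (0.75)(0.6350) + (-0.40)(0.2900) + (-0.25)(0.1075) = 0.333375
adj(I−A) = Cᵀ =
  [ 0.6350   0.3175   0.3175]
  [ 0.2900   0.5125   0.2500]
  [ 0.1075   0.1325   0.5525]
(I − A)⁻¹ = adj(I−A) / det(I−A) ≈
  [   1.9048     0.9524     0.9524]
  [   0.8699     1.5373     0.7499]
  [   0.3225     0.3975     1.6573]
First solve x = (I − A)⁻¹ d = adj(I−A)·d / det(I−A); in particular x_3 = (0.1075·180 + 0.1325·500 + 0.5525·420) / 0.333375 = 317.65 / 0.333375 ≈ 952.8309.
Intermediate flow from 2 to 3: z_23 = a_23 · x_3 = 0.20 × 317.65 / 0.333375 = 63.53 / 0.333375 ≈ 190.57.

z_23 = 190.57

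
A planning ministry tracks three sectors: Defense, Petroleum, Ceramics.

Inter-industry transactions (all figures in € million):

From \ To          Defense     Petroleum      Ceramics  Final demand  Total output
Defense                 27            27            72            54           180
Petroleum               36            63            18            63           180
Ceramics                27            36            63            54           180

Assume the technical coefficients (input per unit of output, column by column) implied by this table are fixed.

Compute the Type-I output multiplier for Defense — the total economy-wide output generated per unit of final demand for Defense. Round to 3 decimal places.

m_1 = 2.581

Technical coefficients a_ij = z_ij / X_j:
  a_11 = 27/180 = 0.15, a_21 = 36/180 = 0.20, a_31 = 27/180 = 0.15
  a_12 = 27/180 = 0.15, a_22 = 63/180 = 0.35, a_32 = 36/180 = 0.20
  a_13 = 72/180 = 0.40, a_23 = 18/180 = 0.10, a_33 = 63/180 = 0.35
I − A =
  [   0.85    -0.15    -0.40]
  [  -0.20     0.65    -0.10]
  [  -0.15    -0.20     0.65]
Cofactors of I−A, C_ij = (−1)^(i+j)·(minor ij) (rows/columns in the sector order above):
  C_11 = (0.65)(0.65) − (-0.10)(-0.20) = 0.4025
  C_12 = −[(-0.20)(0.65) − (-0.10)(-0.15)] = 0.1450
  C_13 = (-0.20)(-0.20) − (0.65)(-0.15) = 0.1375
  C_21 = −[(-0.15)(0.65) − (-0.40)(-0.20)] = 0.1775
  C_22 = (0.85)(0.65) − (-0.40)(-0.15) = 0.4925
  C_23 = −[(0.85)(-0.20) − (-0.15)(-0.15)] = 0.1925
  C_31 = (-0.15)(-0.10) − (-0.40)(0.65) = 0.2750
  C_32 = −[(0.85)(-0.10) − (-0.40)(-0.20)] = 0.1650
  C_33 = (0.85)(0.65) − (-0.15)(-0.20) = 0.5225
det(I−A) = Σ_j (I−A)_1j·C_1j = (0.85)(0.4025) + (-0.15)(0.1450) + (-0.40)(0.1375) = 0.265375
adj(I−A) = Cᵀ =
  [ 0.4025   0.1775   0.2750]
  [ 0.1450   0.4925   0.1650]
  [ 0.1375   0.1925   0.5225]
(I − A)⁻¹ = adj(I−A) / det(I−A) ≈
  [   1.5167     0.6689     1.0363]
  [   0.5464     1.8559     0.6218]
  [   0.5181     0.7254     1.9689]
The output multiplier for sector j is the column-j sum of the Leontief inverse (I − A)⁻¹ = adj(I−A) / det(I−A).
Column 1 of adj(I−A): (0.4025, 0.1450, 0.1375); det(I−A) = 0.265375.
m_1 = (0.4025 + 0.1450 + 0.1375) / 0.265375 = 0.685 / 0.265375 ≈ 2.581.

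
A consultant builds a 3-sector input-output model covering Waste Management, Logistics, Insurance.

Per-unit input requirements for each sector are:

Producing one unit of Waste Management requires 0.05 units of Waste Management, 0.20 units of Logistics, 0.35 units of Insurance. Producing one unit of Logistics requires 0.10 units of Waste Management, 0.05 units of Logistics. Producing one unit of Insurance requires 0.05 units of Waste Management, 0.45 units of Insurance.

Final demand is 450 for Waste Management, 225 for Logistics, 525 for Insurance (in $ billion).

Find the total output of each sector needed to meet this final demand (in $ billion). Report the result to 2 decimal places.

I − A =
  [   0.95    -0.10    -0.05]
  [  -0.20     0.95     0.00]
  [  -0.35     0.00     0.55]
Cofactors of I−A, C_ij = (−1)^(i+j)·(minor ij) (rows/columns in the sector order above):
  C_11 = (0.95)(0.55) − (0.00)(0.00) = 0.5225
  C_12 = −[(-0.20)(0.55) − (0.00)(-0.35)] = 0.1100
  C_13 = (-0.20)(0.00) − (0.95)(-0.35) = 0.3325
  C_21 = −[(-0.10)(0.55) − (-0.05)(0.00)] = 0.0550
  C_22 = (0.95)(0.55) − (-0.05)(-0.35) = 0.5050
  C_23 = −[(0.95)(0.00) − (-0.10)(-0.35)] = 0.0350
  C_31 = (-0.10)(0.00) − (-0.05)(0.95) = 0.0475
  C_32 = −[(0.95)(0.00) − (-0.05)(-0.20)] = 0.0100
  C_33 = (0.95)(0.95) − (-0.10)(-0.20) = 0.8825
det(I−A) = Σ_j (I−A)_1j·C_1j = (0.95)(0.5225) + (-0.10)(0.1100) + (-0.05)(0.3325) = 0.46875
adj(I−A) = Cᵀ =
  [ 0.5225   0.0550   0.0475]
  [ 0.1100   0.5050   0.0100]
  [ 0.3325   0.0350   0.8825]
(I − A)⁻¹ = adj(I−A) / det(I−A) ≈
  [   1.1147     0.1173     0.1013]
  [   0.2347     1.0773     0.0213]
  [   0.7093     0.0747     1.8827]
x = (I − A)⁻¹ d = adj(I−A)·d / det(I−A), with det(I−A) = 0.46875:
  x_W = (0.5225·450 + 0.0550·225 + 0.0475·525) / 0.46875 = 272.4375 / 0.46875 = 581.20
  x_L = (0.1100·450 + 0.5050·225 + 0.0100·525) / 0.46875 = 168.375 / 0.46875 = 359.20
  x_I = (0.3325·450 + 0.0350·225 + 0.8825·525) / 0.46875 = 620.8125 / 0.46875 = 1324.40

x_W = 581.20, x_L = 359.20, x_I = 1324.40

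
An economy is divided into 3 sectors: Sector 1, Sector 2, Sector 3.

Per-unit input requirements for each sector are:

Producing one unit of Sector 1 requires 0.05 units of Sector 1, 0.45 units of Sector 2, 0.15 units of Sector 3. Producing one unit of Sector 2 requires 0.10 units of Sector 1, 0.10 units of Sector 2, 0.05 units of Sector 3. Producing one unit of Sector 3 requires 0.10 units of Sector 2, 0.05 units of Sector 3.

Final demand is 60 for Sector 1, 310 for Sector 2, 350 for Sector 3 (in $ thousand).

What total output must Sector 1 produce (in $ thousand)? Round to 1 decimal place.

x_1 = 110.0

I − A =
  [   0.95    -0.10     0.00]
  [  -0.45     0.90    -0.10]
  [  -0.15    -0.05     0.95]
Cofactors of I−A, C_ij = (−1)^(i+j)·(minor ij) (rows/columns in the sector order above):
  C_11 = (0.90)(0.95) − (-0.10)(-0.05) = 0.8500
  C_12 = −[(-0.45)(0.95) − (-0.10)(-0.15)] = 0.4425
  C_13 = (-0.45)(-0.05) − (0.90)(-0.15) = 0.1575
  C_21 = −[(-0.10)(0.95) − (0.00)(-0.05)] = 0.0950
  C_22 = (0.95)(0.95) − (0.00)(-0.15) = 0.9025
  C_23 = −[(0.95)(-0.05) − (-0.10)(-0.15)] = 0.0625
  C_31 = (-0.10)(-0.10) − (0.00)(0.90) = 0.0100
  C_32 = −[(0.95)(-0.10) − (0.00)(-0.45)] = 0.0950
  C_33 = (0.95)(0.90) − (-0.10)(-0.45) = 0.8100
det(I−A) = Σ_j (I−A)_1j·C_1j = (0.95)(0.8500) + (-0.10)(0.4425) + (0.00)(0.1575) = 0.76325
adj(I−A) = Cᵀ =
  [ 0.8500   0.0950   0.0100]
  [ 0.4425   0.9025   0.0950]
  [ 0.1575   0.0625   0.8100]
(I − A)⁻¹ = adj(I−A) / det(I−A) ≈
  [   1.1137     0.1245     0.0131]
  [   0.5798     1.1824     0.1245]
  [   0.2064     0.0819     1.0613]
x = (I − A)⁻¹ d = adj(I−A)·d / det(I−A), with det(I−A) = 0.76325:
  x_1 = (0.8500·60 + 0.0950·310 + 0.0100·350) / 0.76325 = 83.95 / 0.76325 ≈ 110.0
  x_2 = (0.4425·60 + 0.9025·310 + 0.0950·350) / 0.76325 = 339.575 / 0.76325 ≈ 444.9
  x_3 = (0.1575·60 + 0.0625·310 + 0.8100·350) / 0.76325 = 312.325 / 0.76325 ≈ 409.2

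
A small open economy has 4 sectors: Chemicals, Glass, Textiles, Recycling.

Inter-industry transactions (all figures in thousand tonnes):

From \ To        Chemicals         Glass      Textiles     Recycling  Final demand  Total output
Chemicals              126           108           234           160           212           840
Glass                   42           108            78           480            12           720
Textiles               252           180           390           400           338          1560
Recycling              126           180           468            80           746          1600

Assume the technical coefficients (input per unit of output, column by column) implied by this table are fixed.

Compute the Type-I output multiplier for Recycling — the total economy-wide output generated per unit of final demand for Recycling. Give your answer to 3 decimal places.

m_R = 3.625

Technical coefficients a_ij = z_ij / X_j:
  a_CC = 126/840 = 0.15, a_GC = 42/840 = 0.05, a_TC = 252/840 = 0.30, a_RC = 126/840 = 0.15
  a_CG = 108/720 = 0.15, a_GG = 108/720 = 0.15, a_TG = 180/720 = 0.25, a_RG = 180/720 = 0.25
  a_CT = 234/1560 = 0.15, a_GT = 78/1560 = 0.05, a_TT = 390/1560 = 0.25, a_RT = 468/1560 = 0.30
  a_CR = 160/1600 = 0.10, a_GR = 480/1600 = 0.30, a_TR = 400/1600 = 0.25, a_RR = 80/1600 = 0.05
I − A =
  [   0.85    -0.15    -0.15    -0.10]
  [  -0.05     0.85    -0.05    -0.30]
  [  -0.30    -0.25     0.75    -0.25]
  [  -0.15    -0.25    -0.30     0.95]
Compute the cofactors C_ij = (−1)^(i+j)·(3×3 minor ij) of I−A; the adjugate is their transpose:
adj(I−A) = Cᵀ =
  [ 0.448125   0.166875   0.157250   0.141250]
  [ 0.108750   0.473250   0.131500   0.195500]
  [ 0.277875   0.307125   0.594750   0.282750]
  [ 0.187125   0.247875   0.247250   0.483250]
det(I−A) = Σ_j (I−A)_1j·C_1j = (0.85)(0.448125) + (-0.15)(0.108750) + (-0.15)(0.277875) + (-0.10)(0.187125) = 0.3042
(I − A)⁻¹ = adj(I−A) / det(I−A) ≈
  [   1.4731     0.5486     0.5169     0.4643]
  [   0.3575     1.5557     0.4323     0.6427]
  [   0.9135     1.0096     1.9551     0.9295]
  [   0.6151     0.8148     0.8128     1.5886]
The output multiplier for sector j is the column-j sum of the Leontief inverse (I − A)⁻¹ = adj(I−A) / det(I−A).
Column R of adj(I−A): (0.141250, 0.195500, 0.282750, 0.483250); det(I−A) = 0.3042.
m_R = (0.141250 + 0.195500 + 0.282750 + 0.483250) / 0.3042 = 1.10275 / 0.3042 ≈ 3.625.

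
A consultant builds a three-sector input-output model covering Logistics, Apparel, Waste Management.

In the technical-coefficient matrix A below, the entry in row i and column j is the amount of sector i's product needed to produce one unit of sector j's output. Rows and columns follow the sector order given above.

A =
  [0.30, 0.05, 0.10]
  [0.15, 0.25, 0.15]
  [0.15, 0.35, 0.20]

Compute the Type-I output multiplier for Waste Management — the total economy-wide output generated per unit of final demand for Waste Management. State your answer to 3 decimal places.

m_3 = 2.002

I − A =
  [   0.70    -0.05    -0.10]
  [  -0.15     0.75    -0.15]
  [  -0.15    -0.35     0.80]
Cofactors of I−A, C_ij = (−1)^(i+j)·(minor ij) (rows/columns in the sector order above):
  C_11 = (0.75)(0.80) − (-0.15)(-0.35) = 0.5475
  C_12 = −[(-0.15)(0.80) − (-0.15)(-0.15)] = 0.1425
  C_13 = (-0.15)(-0.35) − (0.75)(-0.15) = 0.1650
  C_21 = −[(-0.05)(0.80) − (-0.10)(-0.35)] = 0.0750
  C_22 = (0.70)(0.80) − (-0.10)(-0.15) = 0.5450
  C_23 = −[(0.70)(-0.35) − (-0.05)(-0.15)] = 0.2525
  C_31 = (-0.05)(-0.15) − (-0.10)(0.75) = 0.0825
  C_32 = −[(0.70)(-0.15) − (-0.10)(-0.15)] = 0.1200
  C_33 = (0.70)(0.75) − (-0.05)(-0.15) = 0.5175
det(I−A) = Σ_j (I−A)_1j·C_1j = (0.70)(0.5475) + (-0.05)(0.1425) + (-0.10)(0.1650) = 0.359625
adj(I−A) = Cᵀ =
  [ 0.5475   0.0750   0.0825]
  [ 0.1425   0.5450   0.1200]
  [ 0.1650   0.2525   0.5175]
(I − A)⁻¹ = adj(I−A) / det(I−A) ≈
  [   1.5224     0.2086     0.2294]
  [   0.3962     1.5155     0.3337]
  [   0.4588     0.7021     1.4390]
The output multiplier for sector j is the column-j sum of the Leontief inverse (I − A)⁻¹ = adj(I−A) / det(I−A).
Column 3 of adj(I−A): (0.0825, 0.1200, 0.5175); det(I−A) = 0.359625.
m_3 = (0.0825 + 0.1200 + 0.5175) / 0.359625 = 0.72 / 0.359625 ≈ 2.002.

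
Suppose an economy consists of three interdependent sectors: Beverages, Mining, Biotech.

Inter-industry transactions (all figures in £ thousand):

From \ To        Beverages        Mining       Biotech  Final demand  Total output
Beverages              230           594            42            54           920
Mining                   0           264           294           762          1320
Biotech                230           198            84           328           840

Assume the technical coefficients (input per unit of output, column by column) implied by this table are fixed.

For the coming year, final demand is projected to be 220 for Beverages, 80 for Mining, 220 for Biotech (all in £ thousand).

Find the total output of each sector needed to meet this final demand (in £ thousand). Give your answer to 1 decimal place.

Technical coefficients a_ij = z_ij / X_j:
  a_11 = 230/920 = 0.25, a_21 = 0/920 = 0.00, a_31 = 230/920 = 0.25
  a_12 = 594/1320 = 0.45, a_22 = 264/1320 = 0.20, a_32 = 198/1320 = 0.15
  a_13 = 42/840 = 0.05, a_23 = 294/840 = 0.35, a_33 = 84/840 = 0.10
I − A =
  [   0.75    -0.45    -0.05]
  [   0.00     0.80    -0.35]
  [  -0.25    -0.15     0.90]
Cofactors of I−A, C_ij = (−1)^(i+j)·(minor ij) (rows/columns in the sector order above):
  C_11 = (0.80)(0.90) − (-0.35)(-0.15) = 0.6675
  C_12 = −[(0.00)(0.90) − (-0.35)(-0.25)] = 0.0875
  C_13 = (0.00)(-0.15) − (0.80)(-0.25) = 0.2000
  C_21 = −[(-0.45)(0.90) − (-0.05)(-0.15)] = 0.4125
  C_22 = (0.75)(0.90) − (-0.05)(-0.25) = 0.6625
  C_23 = −[(0.75)(-0.15) − (-0.45)(-0.25)] = 0.2250
  C_31 = (-0.45)(-0.35) − (-0.05)(0.80) = 0.1975
  C_32 = −[(0.75)(-0.35) − (-0.05)(0.00)] = 0.2625
  C_33 = (0.75)(0.80) − (-0.45)(0.00) = 0.6000
det(I−A) = Σ_j (I−A)_1j·C_1j = (0.75)(0.6675) + (-0.45)(0.0875) + (-0.05)(0.2000) = 0.45125
adj(I−A) = Cᵀ =
  [ 0.6675   0.4125   0.1975]
  [ 0.0875   0.6625   0.2625]
  [ 0.2000   0.2250   0.6000]
(I − A)⁻¹ = adj(I−A) / det(I−A) ≈
  [   1.4792     0.9141     0.4377]
  [   0.1939     1.4681     0.5817]
  [   0.4432     0.4986     1.3296]
x = (I − A)⁻¹ d = adj(I−A)·d / det(I−A), with det(I−A) = 0.45125:
  x_1 = (0.6675·220 + 0.4125·80 + 0.1975·220) / 0.45125 = 223.30 / 0.45125 ≈ 494.8
  x_2 = (0.0875·220 + 0.6625·80 + 0.2625·220) / 0.45125 = 130.00 / 0.45125 ≈ 288.1
  x_3 = (0.2000·220 + 0.2250·80 + 0.6000·220) / 0.45125 = 194.00 / 0.45125 ≈ 429.9

x_1 = 494.8, x_2 = 288.1, x_3 = 429.9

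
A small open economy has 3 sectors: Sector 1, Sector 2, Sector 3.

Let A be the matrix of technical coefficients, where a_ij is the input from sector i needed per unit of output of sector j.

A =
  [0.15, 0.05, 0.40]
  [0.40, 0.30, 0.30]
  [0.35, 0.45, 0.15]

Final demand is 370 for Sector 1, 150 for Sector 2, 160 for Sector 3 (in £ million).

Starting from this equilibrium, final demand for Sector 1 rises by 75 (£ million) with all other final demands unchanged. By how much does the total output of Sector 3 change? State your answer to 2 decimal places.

Δx_3 = 160.38

I − A =
  [   0.85    -0.05    -0.40]
  [  -0.40     0.70    -0.30]
  [  -0.35    -0.45     0.85]
Cofactors of I−A, C_ij = (−1)^(i+j)·(minor ij) (rows/columns in the sector order above):
  C_11 = (0.70)(0.85) − (-0.30)(-0.45) = 0.4600
  C_12 = −[(-0.40)(0.85) − (-0.30)(-0.35)] = 0.4450
  C_13 = (-0.40)(-0.45) − (0.70)(-0.35) = 0.4250
  C_21 = −[(-0.05)(0.85) − (-0.40)(-0.45)] = 0.2225
  C_22 = (0.85)(0.85) − (-0.40)(-0.35) = 0.5825
  C_23 = −[(0.85)(-0.45) − (-0.05)(-0.35)] = 0.4000
  C_31 = (-0.05)(-0.30) − (-0.40)(0.70) = 0.2950
  C_32 = −[(0.85)(-0.30) − (-0.40)(-0.40)] = 0.4150
  C_33 = (0.85)(0.70) − (-0.05)(-0.40) = 0.5750
det(I−A) = Σ_j (I−A)_1j·C_1j = (0.85)(0.4600) + (-0.05)(0.4450) + (-0.40)(0.4250) = 0.19875
adj(I−A) = Cᵀ =
  [ 0.4600   0.2225   0.2950]
  [ 0.4450   0.5825   0.4150]
  [ 0.4250   0.4000   0.5750]
(I − A)⁻¹ = adj(I−A) / det(I−A) ≈
  [   2.3145     1.1195     1.4843]
  [   2.2390     2.9308     2.0881]
  [   2.1384     2.0126     2.8931]
Δx = (I − A)⁻¹ Δd with Δd having +75 in the Sector 1 component and 0 elsewhere.
So Δx_3 = L_31 · (+75), where L_31 = adj(I−A)_31 / det(I−A) = 0.4250 / 0.19875.
Δx_3 = 0.4250 × (+75) / 0.19875 = 31.875 / 0.19875 ≈ 160.38.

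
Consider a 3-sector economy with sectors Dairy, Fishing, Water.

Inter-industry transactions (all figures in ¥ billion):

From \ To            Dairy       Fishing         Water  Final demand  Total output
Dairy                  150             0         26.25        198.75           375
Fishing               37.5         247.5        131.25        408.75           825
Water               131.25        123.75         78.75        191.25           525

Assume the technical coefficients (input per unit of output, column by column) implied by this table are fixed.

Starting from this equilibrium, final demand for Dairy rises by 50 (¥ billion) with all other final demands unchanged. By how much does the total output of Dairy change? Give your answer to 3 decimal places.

Δx_1 = 86.703

Technical coefficients a_ij = z_ij / X_j:
  a_11 = 150/375 = 0.40, a_21 = 37.5/375 = 0.10, a_31 = 131.25/375 = 0.35
  a_12 = 0/825 = 0.00, a_22 = 247.5/825 = 0.30, a_32 = 123.75/825 = 0.15
  a_13 = 26.25/525 = 0.05, a_23 = 131.25/525 = 0.25, a_33 = 78.75/525 = 0.15
I − A =
  [   0.60     0.00    -0.05]
  [  -0.10     0.70    -0.25]
  [  -0.35    -0.15     0.85]
Cofactors of I−A, C_ij = (−1)^(i+j)·(minor ij) (rows/columns in the sector order above):
  C_11 = (0.70)(0.85) − (-0.25)(-0.15) = 0.5575
  C_12 = −[(-0.10)(0.85) − (-0.25)(-0.35)] = 0.1725
  C_13 = (-0.10)(-0.15) − (0.70)(-0.35) = 0.2600
  C_21 = −[(0.00)(0.85) − (-0.05)(-0.15)] = 0.0075
  C_22 = (0.60)(0.85) − (-0.05)(-0.35) = 0.4925
  C_23 = −[(0.60)(-0.15) − (0.00)(-0.35)] = 0.0900
  C_31 = (0.00)(-0.25) − (-0.05)(0.70) = 0.0350
  C_32 = −[(0.60)(-0.25) − (-0.05)(-0.10)] = 0.1550
  C_33 = (0.60)(0.70) − (0.00)(-0.10) = 0.4200
det(I−A) = Σ_j (I−A)_1j·C_1j = (0.60)(0.5575) + (0.00)(0.1725) + (-0.05)(0.2600) = 0.3215
adj(I−A) = Cᵀ =
  [ 0.5575   0.0075   0.0350]
  [ 0.1725   0.4925   0.1550]
  [ 0.2600   0.0900   0.4200]
(I − A)⁻¹ = adj(I−A) / det(I−A) ≈
  [   1.7341     0.0233     0.1089]
  [   0.5365     1.5319     0.4821]
  [   0.8087     0.2799     1.3064]
Δx = (I − A)⁻¹ Δd with Δd having +50 in the Dairy component and 0 elsewhere.
So Δx_1 = L_11 · (+50), where L_11 = adj(I−A)_11 / det(I−A) = 0.5575 / 0.3215.
Δx_1 = 0.5575 × (+50) / 0.3215 = 27.875 / 0.3215 ≈ 86.703.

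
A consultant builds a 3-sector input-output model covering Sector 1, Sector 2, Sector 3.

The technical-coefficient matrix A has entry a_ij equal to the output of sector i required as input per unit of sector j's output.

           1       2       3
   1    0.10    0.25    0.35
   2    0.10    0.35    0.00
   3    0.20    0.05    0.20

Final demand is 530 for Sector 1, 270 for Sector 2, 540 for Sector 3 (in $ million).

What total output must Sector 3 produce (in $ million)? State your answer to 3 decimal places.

x_3 = 997.130

I − A =
  [   0.90    -0.25    -0.35]
  [  -0.10     0.65     0.00]
  [  -0.20    -0.05     0.80]
Cofactors of I−A, C_ij = (−1)^(i+j)·(minor ij) (rows/columns in the sector order above):
  C_11 = (0.65)(0.80) − (0.00)(-0.05) = 0.5200
  C_12 = −[(-0.10)(0.80) − (0.00)(-0.20)] = 0.0800
  C_13 = (-0.10)(-0.05) − (0.65)(-0.20) = 0.1350
  C_21 = −[(-0.25)(0.80) − (-0.35)(-0.05)] = 0.2175
  C_22 = (0.90)(0.80) − (-0.35)(-0.20) = 0.6500
  C_23 = −[(0.90)(-0.05) − (-0.25)(-0.20)] = 0.0950
  C_31 = (-0.25)(0.00) − (-0.35)(0.65) = 0.2275
  C_32 = −[(0.90)(0.00) − (-0.35)(-0.10)] = 0.0350
  C_33 = (0.90)(0.65) − (-0.25)(-0.10) = 0.5600
det(I−A) = Σ_j (I−A)_1j·C_1j = (0.90)(0.5200) + (-0.25)(0.0800) + (-0.35)(0.1350) = 0.40075
adj(I−A) = Cᵀ =
  [ 0.5200   0.2175   0.2275]
  [ 0.0800   0.6500   0.0350]
  [ 0.1350   0.0950   0.5600]
(I − A)⁻¹ = adj(I−A) / det(I−A) ≈
  [   1.2976     0.5427     0.5677]
  [   0.1996     1.6220     0.0873]
  [   0.3369     0.2371     1.3974]
x = (I − A)⁻¹ d = adj(I−A)·d / det(I−A), with det(I−A) = 0.40075:
  x_1 = (0.5200·530 + 0.2175·270 + 0.2275·540) / 0.40075 = 457.175 / 0.40075 ≈ 1140.799
  x_2 = (0.0800·530 + 0.6500·270 + 0.0350·540) / 0.40075 = 236.80 / 0.40075 ≈ 590.892
  x_3 = (0.1350·530 + 0.0950·270 + 0.5600·540) / 0.40075 = 399.60 / 0.40075 ≈ 997.130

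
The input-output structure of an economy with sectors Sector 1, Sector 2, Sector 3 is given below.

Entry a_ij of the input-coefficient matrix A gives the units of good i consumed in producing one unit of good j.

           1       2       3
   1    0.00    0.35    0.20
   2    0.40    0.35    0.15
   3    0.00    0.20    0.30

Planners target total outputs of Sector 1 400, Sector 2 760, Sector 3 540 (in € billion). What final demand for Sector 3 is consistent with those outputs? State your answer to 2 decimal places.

d_3 = 226.00

I − A =
  [   1.00    -0.35    -0.20]
  [  -0.40     0.65    -0.15]
  [   0.00    -0.20     0.70]
d = (I − A) x:
  d_1 = (+1.00)·400 + (-0.35)·760 + (-0.20)·540 = 26.00
  d_2 = (-0.40)·400 + (+0.65)·760 + (-0.15)·540 = 253.00
  d_3 = (+0.00)·400 + (-0.20)·760 + (+0.70)·540 = 226.00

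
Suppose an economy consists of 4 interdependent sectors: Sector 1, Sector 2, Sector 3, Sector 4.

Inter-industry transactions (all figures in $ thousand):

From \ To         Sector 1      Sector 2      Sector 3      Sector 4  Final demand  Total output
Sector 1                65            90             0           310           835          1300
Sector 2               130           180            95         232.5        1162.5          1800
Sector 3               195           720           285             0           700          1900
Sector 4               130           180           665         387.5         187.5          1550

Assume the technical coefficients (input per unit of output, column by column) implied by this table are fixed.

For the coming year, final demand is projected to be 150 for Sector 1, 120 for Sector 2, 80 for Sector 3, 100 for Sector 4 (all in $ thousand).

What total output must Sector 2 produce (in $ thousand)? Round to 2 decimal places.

Technical coefficients a_ij = z_ij / X_j:
  a_11 = 65/1300 = 0.05, a_21 = 130/1300 = 0.10, a_31 = 195/1300 = 0.15, a_41 = 130/1300 = 0.10
  a_12 = 90/1800 = 0.05, a_22 = 180/1800 = 0.10, a_32 = 720/1800 = 0.40, a_42 = 180/1800 = 0.10
  a_13 = 0/1900 = 0.00, a_23 = 95/1900 = 0.05, a_33 = 285/1900 = 0.15, a_43 = 665/1900 = 0.35
  a_14 = 310/1550 = 0.20, a_24 = 232.5/1550 = 0.15, a_34 = 0/1550 = 0.00, a_44 = 387.5/1550 = 0.25
I − A =
  [   0.95    -0.05     0.00    -0.20]
  [  -0.10     0.90    -0.05    -0.15]
  [  -0.15    -0.40     0.85     0.00]
  [  -0.10    -0.10    -0.35     0.75]
Compute the cofactors C_ij = (−1)^(i+j)·(3×3 minor ij) of I−A; the adjugate is their transpose:
adj(I−A) = Cᵀ =
  [ 0.525000   0.076875   0.068500   0.155375]
  [ 0.090000   0.578125   0.091500   0.139625]
  [ 0.135000   0.285625   0.602500   0.093125]
  [ 0.145000   0.220625   0.302500   0.703125]
det(I−A) = Σ_j (I−A)_1j·C_1j = (0.95)(0.525000) + (-0.05)(0.090000) + (0.00)(0.135000) + (-0.20)(0.145000) = 0.46525
(I − A)⁻¹ = adj(I−A) / det(I−A) ≈
  [   1.1284     0.1652     0.1472     0.3340]
  [   0.1934     1.2426     0.1967     0.3001]
  [   0.2902     0.6139     1.2950     0.2002]
  [   0.3117     0.4742     0.6502     1.5113]
x = (I − A)⁻¹ d = adj(I−A)·d / det(I−A), with det(I−A) = 0.46525:
  x_1 = (0.525000·150 + 0.076875·120 + 0.068500·80 + 0.155375·100) / 0.46525 = 108.9925 / 0.46525 ≈ 234.27
  x_2 = (0.090000·150 + 0.578125·120 + 0.091500·80 + 0.139625·100) / 0.46525 = 104.1575 / 0.46525 ≈ 223.87
  x_3 = (0.135000·150 + 0.285625·120 + 0.602500·80 + 0.093125·100) / 0.46525 = 112.0375 / 0.46525 ≈ 240.81
  x_4 = (0.145000·150 + 0.220625·120 + 0.302500·80 + 0.703125·100) / 0.46525 = 142.7375 / 0.46525 ≈ 306.80

x_2 = 223.87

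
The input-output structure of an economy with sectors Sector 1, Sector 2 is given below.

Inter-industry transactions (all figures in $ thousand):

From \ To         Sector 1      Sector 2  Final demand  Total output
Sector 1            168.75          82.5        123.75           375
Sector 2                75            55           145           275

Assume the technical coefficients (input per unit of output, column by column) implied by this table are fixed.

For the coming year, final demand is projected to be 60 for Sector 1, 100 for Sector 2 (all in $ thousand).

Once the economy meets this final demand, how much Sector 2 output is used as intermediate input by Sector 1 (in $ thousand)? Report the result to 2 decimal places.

Technical coefficients a_ij = z_ij / X_j:
  a_11 = 168.75/375 = 0.45, a_21 = 75/375 = 0.20
  a_12 = 82.5/275 = 0.30, a_22 = 55/275 = 0.20
I − A =
  [   0.55    -0.30]
  [  -0.20     0.80]
det(I−A) = (0.55)(0.80) − (-0.30)(-0.20) = 0.3800
adj(I−A) = [[0.80, 0.30], [0.20, 0.55]]
(I − A)⁻¹ = adj(I−A) / det(I−A) ≈
  [   2.1053     0.7895]
  [   0.5263     1.4474]
First solve x = (I − A)⁻¹ d = adj(I−A)·d / det(I−A); in particular x_1 = (0.80·60 + 0.30·100) / 0.3800 = 78.00 / 0.3800 ≈ 205.2632.
Intermediate flow from 2 to 1: z_21 = a_21 · x_1 = 0.20 × 78.00 / 0.3800 = 15.60 / 0.3800 ≈ 41.05.

z_21 = 41.05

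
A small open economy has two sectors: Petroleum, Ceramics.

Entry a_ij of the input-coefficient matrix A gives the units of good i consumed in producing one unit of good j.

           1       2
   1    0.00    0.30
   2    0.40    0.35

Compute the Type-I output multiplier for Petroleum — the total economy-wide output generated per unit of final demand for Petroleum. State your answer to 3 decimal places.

I − A =
  [   1.00    -0.30]
  [  -0.40     0.65]
det(I−A) = (1.00)(0.65) − (-0.30)(-0.40) = 0.5300
adj(I−A) = [[0.65, 0.30], [0.40, 1.00]]
(I − A)⁻¹ = adj(I−A) / det(I−A) ≈
  [   1.2264     0.5660]
  [   0.7547     1.8868]
The output multiplier for sector j is the column-j sum of the Leontief inverse (I − A)⁻¹ = adj(I−A) / det(I−A).
Column 1 of adj(I−A): (0.65, 0.40); det(I−A) = 0.5300.
m_1 = (0.65 + 0.40) / 0.5300 = 1.05 / 0.5300 ≈ 1.981.

m_1 = 1.981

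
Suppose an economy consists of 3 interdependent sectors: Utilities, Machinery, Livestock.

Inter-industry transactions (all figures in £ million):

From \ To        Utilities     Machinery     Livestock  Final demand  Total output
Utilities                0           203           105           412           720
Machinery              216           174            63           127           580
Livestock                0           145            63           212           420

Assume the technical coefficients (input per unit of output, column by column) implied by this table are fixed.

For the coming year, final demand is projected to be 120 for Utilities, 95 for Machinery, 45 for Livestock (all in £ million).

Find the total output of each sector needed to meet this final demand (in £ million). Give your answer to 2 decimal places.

x_U = 247.69, x_M = 270.24, x_L = 132.42

Technical coefficients a_ij = z_ij / X_j:
  a_UU = 0/720 = 0.00, a_MU = 216/720 = 0.30, a_LU = 0/720 = 0.00
  a_UM = 203/580 = 0.35, a_MM = 174/580 = 0.30, a_LM = 145/580 = 0.25
  a_UL = 105/420 = 0.25, a_ML = 63/420 = 0.15, a_LL = 63/420 = 0.15
I − A =
  [   1.00    -0.35    -0.25]
  [  -0.30     0.70    -0.15]
  [   0.00    -0.25     0.85]
Cofactors of I−A, C_ij = (−1)^(i+j)·(minor ij) (rows/columns in the sector order above):
  C_11 = (0.70)(0.85) − (-0.15)(-0.25) = 0.5575
  C_12 = −[(-0.30)(0.85) − (-0.15)(0.00)] = 0.2550
  C_13 = (-0.30)(-0.25) − (0.70)(0.00) = 0.0750
  C_21 = −[(-0.35)(0.85) − (-0.25)(-0.25)] = 0.3600
  C_22 = (1.00)(0.85) − (-0.25)(0.00) = 0.8500
  C_23 = −[(1.00)(-0.25) − (-0.35)(0.00)] = 0.2500
  C_31 = (-0.35)(-0.15) − (-0.25)(0.70) = 0.2275
  C_32 = −[(1.00)(-0.15) − (-0.25)(-0.30)] = 0.2250
  C_33 = (1.00)(0.70) − (-0.35)(-0.30) = 0.5950
det(I−A) = Σ_j (I−A)_1j·C_1j = (1.00)(0.5575) + (-0.35)(0.2550) + (-0.25)(0.0750) = 0.4495
adj(I−A) = Cᵀ =
  [ 0.5575   0.3600   0.2275]
  [ 0.2550   0.8500   0.2250]
  [ 0.0750   0.2500   0.5950]
(I − A)⁻¹ = adj(I−A) / det(I−A) ≈
  [   1.2403     0.8009     0.5061]
  [   0.5673     1.8910     0.5006]
  [   0.1669     0.5562     1.3237]
x = (I − A)⁻¹ d = adj(I−A)·d / det(I−A), with det(I−A) = 0.4495:
  x_U = (0.5575·120 + 0.3600·95 + 0.2275·45) / 0.4495 = 111.3375 / 0.4495 ≈ 247.69
  x_M = (0.2550·120 + 0.8500·95 + 0.2250·45) / 0.4495 = 121.475 / 0.4495 ≈ 270.24
  x_L = (0.0750·120 + 0.2500·95 + 0.5950·45) / 0.4495 = 59.525 / 0.4495 ≈ 132.42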